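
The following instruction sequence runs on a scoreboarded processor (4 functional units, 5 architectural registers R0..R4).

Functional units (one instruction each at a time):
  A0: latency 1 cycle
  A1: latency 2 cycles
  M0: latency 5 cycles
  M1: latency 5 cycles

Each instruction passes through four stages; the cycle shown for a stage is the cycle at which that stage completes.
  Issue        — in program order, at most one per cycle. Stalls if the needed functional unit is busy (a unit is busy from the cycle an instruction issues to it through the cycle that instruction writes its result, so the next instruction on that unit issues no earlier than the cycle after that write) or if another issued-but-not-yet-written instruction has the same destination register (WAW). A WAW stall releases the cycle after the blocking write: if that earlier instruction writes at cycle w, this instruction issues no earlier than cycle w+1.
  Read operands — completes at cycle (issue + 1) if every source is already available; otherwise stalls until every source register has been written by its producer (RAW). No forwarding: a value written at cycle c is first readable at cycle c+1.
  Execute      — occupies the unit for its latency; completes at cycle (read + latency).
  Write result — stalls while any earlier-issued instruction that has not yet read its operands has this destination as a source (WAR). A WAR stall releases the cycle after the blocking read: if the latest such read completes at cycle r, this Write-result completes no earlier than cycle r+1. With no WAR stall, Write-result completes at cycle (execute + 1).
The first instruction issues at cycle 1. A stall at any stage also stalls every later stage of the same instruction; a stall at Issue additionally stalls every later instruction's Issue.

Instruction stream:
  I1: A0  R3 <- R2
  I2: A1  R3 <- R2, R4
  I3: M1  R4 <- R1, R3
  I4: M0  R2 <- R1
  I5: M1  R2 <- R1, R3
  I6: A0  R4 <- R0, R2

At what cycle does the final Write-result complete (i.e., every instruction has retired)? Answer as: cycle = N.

[1] I1→A0
[2] I1 RO
[3] I1 EX
[4] I1 WR R3
[5] I2→A1
[6] I2 RO | I3→M1
[7] I4→M0
[8] I2 EX | I4 RO
[9] I2 WR R3
[10] I3 RO
[13] I4 EX
[14] I4 WR R2
[15] I3 EX
[16] I3 WR R4
[17] I5→M1
[18] I5 RO | I6→A0
[23] I5 EX
[24] I5 WR R2
[25] I6 RO
[26] I6 EX
[27] I6 WR R4

cycle = 27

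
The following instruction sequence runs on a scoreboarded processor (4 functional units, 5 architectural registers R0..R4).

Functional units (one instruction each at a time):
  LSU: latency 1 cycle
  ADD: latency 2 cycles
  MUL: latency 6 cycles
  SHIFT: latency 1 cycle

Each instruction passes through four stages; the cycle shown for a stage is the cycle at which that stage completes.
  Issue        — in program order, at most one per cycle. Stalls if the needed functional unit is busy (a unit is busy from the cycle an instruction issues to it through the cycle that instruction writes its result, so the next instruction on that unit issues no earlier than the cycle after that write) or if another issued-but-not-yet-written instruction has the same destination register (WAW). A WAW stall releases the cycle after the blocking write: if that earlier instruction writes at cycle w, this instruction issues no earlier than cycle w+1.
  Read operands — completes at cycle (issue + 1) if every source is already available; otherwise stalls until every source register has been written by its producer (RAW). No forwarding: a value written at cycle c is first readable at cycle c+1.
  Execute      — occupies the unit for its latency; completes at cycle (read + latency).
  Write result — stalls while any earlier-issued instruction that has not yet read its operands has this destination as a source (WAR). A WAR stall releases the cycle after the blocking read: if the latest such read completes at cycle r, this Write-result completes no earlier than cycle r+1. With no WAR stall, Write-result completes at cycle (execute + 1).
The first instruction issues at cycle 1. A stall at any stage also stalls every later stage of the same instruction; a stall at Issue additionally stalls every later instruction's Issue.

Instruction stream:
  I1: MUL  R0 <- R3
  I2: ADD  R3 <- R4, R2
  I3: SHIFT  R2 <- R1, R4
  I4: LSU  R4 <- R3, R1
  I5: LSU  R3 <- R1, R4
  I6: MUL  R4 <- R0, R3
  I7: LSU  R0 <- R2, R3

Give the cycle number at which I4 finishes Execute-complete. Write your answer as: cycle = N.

cycle 1: I1 issues→MUL
cycle 2: I1 reads, I2 issues→ADD
cycle 3: I2 reads, I3 issues→SHIFT
cycle 4: I3 reads, I4 issues→LSU
cycle 5: I2 exec-done, I3 exec-done
cycle 6: I2 writes R3, I3 writes R2
cycle 7: I4 reads
cycle 8: I1 exec-done, I4 exec-done
cycle 9: I1 writes R0, I4 writes R4
cycle 10: I5 issues→LSU
cycle 11: I5 reads, I6 issues→MUL
cycle 12: I5 exec-done
cycle 13: I5 writes R3
cycle 14: I6 reads, I7 issues→LSU
cycle 15: I7 reads
cycle 16: I7 exec-done
cycle 17: I7 writes R0
cycle 20: I6 exec-done
cycle 21: I6 writes R4

cycle = 8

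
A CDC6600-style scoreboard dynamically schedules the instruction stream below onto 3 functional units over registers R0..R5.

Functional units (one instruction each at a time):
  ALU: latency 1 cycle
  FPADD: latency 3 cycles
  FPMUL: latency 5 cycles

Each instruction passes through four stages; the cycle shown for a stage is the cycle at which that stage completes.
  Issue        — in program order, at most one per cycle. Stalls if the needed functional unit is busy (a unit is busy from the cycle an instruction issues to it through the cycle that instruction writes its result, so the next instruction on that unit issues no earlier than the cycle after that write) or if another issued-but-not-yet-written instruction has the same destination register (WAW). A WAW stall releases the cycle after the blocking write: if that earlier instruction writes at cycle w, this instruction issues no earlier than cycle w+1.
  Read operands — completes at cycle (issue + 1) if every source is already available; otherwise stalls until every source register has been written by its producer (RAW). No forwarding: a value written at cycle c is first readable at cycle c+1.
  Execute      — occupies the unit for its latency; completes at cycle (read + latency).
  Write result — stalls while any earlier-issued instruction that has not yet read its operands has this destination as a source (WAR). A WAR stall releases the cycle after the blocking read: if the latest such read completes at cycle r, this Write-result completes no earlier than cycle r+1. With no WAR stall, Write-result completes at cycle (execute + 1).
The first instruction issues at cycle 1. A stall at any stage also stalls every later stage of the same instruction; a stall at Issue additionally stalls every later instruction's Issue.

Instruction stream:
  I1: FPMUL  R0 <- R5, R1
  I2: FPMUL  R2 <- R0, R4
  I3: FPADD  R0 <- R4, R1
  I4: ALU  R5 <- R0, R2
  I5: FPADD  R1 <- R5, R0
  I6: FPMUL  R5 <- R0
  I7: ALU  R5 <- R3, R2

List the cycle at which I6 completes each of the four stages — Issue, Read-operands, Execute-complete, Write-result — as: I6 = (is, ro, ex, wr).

I6 = (20, 21, 26, 27)

I1: IS=1 RO=2 EX=7 WR=8
I2: IS=9 RO=10 EX=15 WR=16  [struct: FPMUL busy until I1 writes@8]
I3: IS=10 RO=11 EX=14 WR=15
I4: IS=11 RO=17 EX=18 WR=19  [RAW R2: wait I2 write@16]
I5: IS=16 RO=20 EX=23 WR=24  [struct: FPADD busy until I3 writes@15; RAW R5: wait I4 write@19]
I6: IS=20 RO=21 EX=26 WR=27  [WAW R5: wait I4 write@19]
I7: IS=28 RO=29 EX=30 WR=31  [WAW R5: wait I6 write@27]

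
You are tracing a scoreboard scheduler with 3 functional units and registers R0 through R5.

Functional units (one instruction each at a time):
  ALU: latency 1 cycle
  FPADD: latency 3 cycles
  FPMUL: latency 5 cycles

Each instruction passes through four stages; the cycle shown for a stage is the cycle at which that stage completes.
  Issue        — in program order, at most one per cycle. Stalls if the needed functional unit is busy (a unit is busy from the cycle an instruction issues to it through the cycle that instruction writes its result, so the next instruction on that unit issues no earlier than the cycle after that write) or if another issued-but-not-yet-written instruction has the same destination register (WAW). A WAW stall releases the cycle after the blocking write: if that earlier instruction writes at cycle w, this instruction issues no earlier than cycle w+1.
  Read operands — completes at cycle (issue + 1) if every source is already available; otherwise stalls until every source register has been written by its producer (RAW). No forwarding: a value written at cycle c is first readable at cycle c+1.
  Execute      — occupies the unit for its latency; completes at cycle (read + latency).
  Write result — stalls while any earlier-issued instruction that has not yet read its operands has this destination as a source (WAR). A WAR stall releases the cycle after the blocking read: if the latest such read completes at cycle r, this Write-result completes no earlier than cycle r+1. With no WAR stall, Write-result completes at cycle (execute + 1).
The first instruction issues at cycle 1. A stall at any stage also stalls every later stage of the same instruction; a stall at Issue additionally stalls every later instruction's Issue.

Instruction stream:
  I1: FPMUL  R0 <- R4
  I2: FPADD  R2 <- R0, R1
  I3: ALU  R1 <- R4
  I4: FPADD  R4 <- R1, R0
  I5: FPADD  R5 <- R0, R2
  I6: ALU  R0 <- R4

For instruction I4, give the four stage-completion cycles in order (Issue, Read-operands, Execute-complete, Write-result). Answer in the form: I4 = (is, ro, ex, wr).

I4 = (14, 15, 18, 19)

[I1] 1/2/7/8
[I2] 2/9/12/13  (RAW R0: wait I1 write@8)
[I3] 3/4/5/10  (WAR R1: wait I2 read@9)
[I4] 14/15/18/19  (struct: FPADD busy until I2 writes@13)
[I5] 20/21/24/25  (struct: FPADD busy until I4 writes@19)
[I6] 21/22/23/24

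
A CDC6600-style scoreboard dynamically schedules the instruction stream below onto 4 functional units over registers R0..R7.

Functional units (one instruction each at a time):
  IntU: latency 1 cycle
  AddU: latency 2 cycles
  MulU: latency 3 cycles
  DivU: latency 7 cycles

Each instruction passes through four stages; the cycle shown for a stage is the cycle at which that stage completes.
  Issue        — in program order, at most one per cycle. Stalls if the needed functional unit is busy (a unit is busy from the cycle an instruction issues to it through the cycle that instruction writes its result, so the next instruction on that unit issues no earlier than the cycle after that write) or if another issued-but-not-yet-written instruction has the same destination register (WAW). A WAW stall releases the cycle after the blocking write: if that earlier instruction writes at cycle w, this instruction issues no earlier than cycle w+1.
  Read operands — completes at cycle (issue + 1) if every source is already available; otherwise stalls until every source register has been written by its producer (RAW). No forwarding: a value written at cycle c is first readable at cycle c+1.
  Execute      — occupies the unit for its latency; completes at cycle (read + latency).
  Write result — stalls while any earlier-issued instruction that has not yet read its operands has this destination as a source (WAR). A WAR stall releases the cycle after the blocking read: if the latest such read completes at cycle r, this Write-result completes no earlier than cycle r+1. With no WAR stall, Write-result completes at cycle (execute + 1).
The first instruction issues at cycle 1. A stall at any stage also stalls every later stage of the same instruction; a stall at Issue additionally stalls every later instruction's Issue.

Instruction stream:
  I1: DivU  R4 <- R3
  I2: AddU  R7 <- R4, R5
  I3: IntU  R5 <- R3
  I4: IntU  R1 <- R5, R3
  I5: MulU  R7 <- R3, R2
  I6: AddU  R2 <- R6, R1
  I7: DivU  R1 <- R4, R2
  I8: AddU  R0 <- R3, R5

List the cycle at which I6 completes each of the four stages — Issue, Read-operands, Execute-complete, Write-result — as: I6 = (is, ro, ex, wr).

I6 = (16, 17, 19, 20)

[I1] 1/2/9/10
[I2] 2/11/13/14  (RAW R4: wait I1 write@10)
[I3] 3/4/5/12  (WAR R5: wait I2 read@11)
[I4] 13/14/15/16  (struct: IntU busy until I3 writes@12)
[I5] 15/16/19/20  (WAW R7: wait I2 write@14)
[I6] 16/17/19/20
[I7] 17/21/28/29  (RAW R2: wait I6 write@20)
[I8] 21/22/24/25  (struct: AddU busy until I6 writes@20)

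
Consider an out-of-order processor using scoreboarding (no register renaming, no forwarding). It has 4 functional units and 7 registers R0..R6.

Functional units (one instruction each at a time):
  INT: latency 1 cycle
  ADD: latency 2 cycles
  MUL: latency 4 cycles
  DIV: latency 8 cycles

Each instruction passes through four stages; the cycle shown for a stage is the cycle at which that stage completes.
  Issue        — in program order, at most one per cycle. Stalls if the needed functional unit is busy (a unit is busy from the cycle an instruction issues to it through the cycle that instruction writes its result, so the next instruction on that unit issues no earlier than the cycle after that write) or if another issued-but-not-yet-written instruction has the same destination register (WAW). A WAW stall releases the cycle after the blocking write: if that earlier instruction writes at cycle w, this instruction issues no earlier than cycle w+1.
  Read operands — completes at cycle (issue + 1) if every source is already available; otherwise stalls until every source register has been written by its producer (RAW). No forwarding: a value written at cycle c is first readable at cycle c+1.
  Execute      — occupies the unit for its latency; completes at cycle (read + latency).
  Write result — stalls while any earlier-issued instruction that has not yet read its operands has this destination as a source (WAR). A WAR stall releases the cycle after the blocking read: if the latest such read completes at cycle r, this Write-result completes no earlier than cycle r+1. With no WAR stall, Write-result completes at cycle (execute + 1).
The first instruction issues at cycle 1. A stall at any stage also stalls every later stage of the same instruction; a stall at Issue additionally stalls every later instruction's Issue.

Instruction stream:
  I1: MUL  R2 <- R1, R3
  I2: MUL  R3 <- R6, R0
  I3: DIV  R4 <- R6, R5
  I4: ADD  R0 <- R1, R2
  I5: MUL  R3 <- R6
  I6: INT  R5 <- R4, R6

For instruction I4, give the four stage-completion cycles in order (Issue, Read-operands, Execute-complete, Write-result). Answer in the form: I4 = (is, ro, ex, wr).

t=1  I1 dispatched to MUL
t=2  I1 operands ready
t=6  I1 complete
t=7  R2←I1
t=8  I2 dispatched to MUL
t=9  I2 operands ready, I3 dispatched to DIV
t=10  I3 operands ready, I4 dispatched to ADD
t=11  I4 operands ready
t=13  I2 complete, I4 complete
t=14  R3←I2, R0←I4
t=15  I5 dispatched to MUL
t=16  I5 operands ready, I6 dispatched to INT
t=18  I3 complete
t=19  R4←I3
t=20  I5 complete, I6 operands ready
t=21  R3←I5, I6 complete
t=22  R5←I6

I4 = (10, 11, 13, 14)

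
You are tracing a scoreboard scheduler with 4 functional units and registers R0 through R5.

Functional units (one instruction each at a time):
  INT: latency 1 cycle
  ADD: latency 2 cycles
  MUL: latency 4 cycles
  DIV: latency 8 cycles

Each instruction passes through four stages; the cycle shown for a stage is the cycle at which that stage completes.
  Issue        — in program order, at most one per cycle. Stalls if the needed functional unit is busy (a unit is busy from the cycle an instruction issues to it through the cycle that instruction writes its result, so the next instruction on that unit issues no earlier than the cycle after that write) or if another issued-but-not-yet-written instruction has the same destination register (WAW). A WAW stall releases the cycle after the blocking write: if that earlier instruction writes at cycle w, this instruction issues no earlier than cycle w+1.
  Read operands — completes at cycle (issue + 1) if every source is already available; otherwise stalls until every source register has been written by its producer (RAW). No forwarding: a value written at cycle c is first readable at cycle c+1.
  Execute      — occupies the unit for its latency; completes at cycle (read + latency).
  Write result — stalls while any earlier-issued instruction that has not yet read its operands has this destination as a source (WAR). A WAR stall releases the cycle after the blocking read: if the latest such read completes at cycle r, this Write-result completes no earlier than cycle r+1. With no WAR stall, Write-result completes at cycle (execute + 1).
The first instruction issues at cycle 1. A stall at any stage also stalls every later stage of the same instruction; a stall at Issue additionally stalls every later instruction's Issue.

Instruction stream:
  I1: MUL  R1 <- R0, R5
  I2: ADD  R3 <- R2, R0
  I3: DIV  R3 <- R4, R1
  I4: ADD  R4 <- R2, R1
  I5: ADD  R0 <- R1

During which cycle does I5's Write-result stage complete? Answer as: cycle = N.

cycle = 17

t=1  I1 issues→MUL
t=2  I1 reads, I2 issues→ADD
t=3  I2 reads
t=5  I2 exec-done
t=6  I1 exec-done, I2 writes R3
t=7  I1 writes R1, I3 issues→DIV
t=8  I3 reads, I4 issues→ADD
t=9  I4 reads
t=11  I4 exec-done
t=12  I4 writes R4
t=13  I5 issues→ADD
t=14  I5 reads
t=16  I3 exec-done, I5 exec-done
t=17  I3 writes R3, I5 writes R0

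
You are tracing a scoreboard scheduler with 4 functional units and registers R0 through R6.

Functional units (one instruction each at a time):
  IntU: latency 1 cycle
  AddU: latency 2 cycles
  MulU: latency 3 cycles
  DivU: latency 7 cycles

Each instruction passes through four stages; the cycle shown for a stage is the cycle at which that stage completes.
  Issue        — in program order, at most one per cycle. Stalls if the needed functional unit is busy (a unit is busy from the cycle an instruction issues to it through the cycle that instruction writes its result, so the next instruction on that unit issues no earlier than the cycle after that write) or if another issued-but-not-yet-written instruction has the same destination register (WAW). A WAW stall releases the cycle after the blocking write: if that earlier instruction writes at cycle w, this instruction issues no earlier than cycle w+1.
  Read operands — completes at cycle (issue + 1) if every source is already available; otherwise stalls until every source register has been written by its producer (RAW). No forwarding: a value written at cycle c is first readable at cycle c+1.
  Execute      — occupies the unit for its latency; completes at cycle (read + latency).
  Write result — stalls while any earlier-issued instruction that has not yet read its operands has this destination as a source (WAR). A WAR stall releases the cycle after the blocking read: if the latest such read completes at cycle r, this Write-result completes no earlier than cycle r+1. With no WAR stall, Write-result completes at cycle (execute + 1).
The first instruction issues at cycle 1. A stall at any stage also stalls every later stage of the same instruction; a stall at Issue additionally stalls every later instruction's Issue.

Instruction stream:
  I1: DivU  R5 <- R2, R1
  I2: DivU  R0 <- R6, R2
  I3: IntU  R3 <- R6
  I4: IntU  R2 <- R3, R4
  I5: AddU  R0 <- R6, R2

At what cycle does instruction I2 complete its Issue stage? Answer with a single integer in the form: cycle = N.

t=1  issue I1 (DivU)
t=2  I1 read-ops
t=9  I1 finished on DivU
t=10  I1→R5
t=11  issue I2 (DivU)
t=12  I2 read-ops; issue I3 (IntU)
t=13  I3 read-ops
t=14  I3 finished on IntU
t=15  I3→R3
t=16  issue I4 (IntU)
t=17  I4 read-ops
t=18  I4 finished on IntU
t=19  I2 finished on DivU; I4→R2
t=20  I2→R0
t=21  issue I5 (AddU)
t=22  I5 read-ops
t=24  I5 finished on AddU
t=25  I5→R0

cycle = 11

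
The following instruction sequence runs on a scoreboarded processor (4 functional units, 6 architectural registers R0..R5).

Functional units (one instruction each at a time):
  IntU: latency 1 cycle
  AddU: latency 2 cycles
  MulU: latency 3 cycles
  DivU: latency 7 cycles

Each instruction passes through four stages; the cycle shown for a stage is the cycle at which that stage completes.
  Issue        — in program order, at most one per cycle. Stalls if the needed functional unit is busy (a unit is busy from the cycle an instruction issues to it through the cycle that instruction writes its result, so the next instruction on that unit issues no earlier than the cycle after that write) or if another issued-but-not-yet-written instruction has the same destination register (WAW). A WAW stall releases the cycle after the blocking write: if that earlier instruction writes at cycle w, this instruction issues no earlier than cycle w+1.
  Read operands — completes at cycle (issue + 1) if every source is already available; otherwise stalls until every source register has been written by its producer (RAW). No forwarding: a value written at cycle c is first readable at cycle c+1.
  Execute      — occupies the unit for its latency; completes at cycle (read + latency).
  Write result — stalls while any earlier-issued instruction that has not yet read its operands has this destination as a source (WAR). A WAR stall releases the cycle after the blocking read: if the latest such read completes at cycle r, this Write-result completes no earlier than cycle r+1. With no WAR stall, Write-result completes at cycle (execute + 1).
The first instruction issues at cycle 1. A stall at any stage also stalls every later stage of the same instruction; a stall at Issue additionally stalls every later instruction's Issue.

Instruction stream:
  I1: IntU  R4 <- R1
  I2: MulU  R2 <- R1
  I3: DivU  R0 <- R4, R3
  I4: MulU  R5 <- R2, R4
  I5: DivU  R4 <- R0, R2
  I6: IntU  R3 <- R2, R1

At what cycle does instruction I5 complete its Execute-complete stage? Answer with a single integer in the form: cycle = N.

I1 -> (1, 2, 3, 4)
I2 -> (2, 3, 6, 7)
I3 -> (3, 5, 12, 13)  // RAW R4: wait I1 write@4
I4 -> (8, 9, 12, 13)  // struct: MulU busy until I2 writes@7
I5 -> (14, 15, 22, 23)  // struct: DivU busy until I3 writes@13
I6 -> (15, 16, 17, 18)

cycle = 22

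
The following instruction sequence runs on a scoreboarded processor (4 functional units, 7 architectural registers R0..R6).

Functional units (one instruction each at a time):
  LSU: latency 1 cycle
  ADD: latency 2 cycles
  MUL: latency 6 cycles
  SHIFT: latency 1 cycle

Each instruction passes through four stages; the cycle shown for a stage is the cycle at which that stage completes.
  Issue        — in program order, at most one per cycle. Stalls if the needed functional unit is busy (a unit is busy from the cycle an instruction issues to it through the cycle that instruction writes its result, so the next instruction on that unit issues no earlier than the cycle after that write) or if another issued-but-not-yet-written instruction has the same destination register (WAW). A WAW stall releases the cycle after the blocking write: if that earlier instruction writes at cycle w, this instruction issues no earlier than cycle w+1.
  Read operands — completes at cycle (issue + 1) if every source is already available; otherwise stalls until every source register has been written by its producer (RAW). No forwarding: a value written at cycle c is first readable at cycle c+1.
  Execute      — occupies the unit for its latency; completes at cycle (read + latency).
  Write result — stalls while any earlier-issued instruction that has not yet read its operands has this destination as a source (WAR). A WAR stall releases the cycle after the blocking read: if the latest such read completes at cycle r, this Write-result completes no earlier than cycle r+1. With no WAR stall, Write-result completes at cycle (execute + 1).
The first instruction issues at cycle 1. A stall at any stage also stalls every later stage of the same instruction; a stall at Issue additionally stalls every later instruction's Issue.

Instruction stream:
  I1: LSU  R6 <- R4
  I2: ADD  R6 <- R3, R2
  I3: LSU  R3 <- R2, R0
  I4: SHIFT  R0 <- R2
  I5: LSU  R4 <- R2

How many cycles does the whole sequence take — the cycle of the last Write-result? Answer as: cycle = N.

cycle = 13

[1] issue I1 (LSU)
[2] I1 read-ops
[3] I1 finished on LSU
[4] I1→R6
[5] issue I2 (ADD)
[6] I2 read-ops, issue I3 (LSU)
[7] I3 read-ops, issue I4 (SHIFT)
[8] I2 finished on ADD, I3 finished on LSU, I4 read-ops
[9] I2→R6, I3→R3, I4 finished on SHIFT
[10] I4→R0, issue I5 (LSU)
[11] I5 read-ops
[12] I5 finished on LSU
[13] I5→R4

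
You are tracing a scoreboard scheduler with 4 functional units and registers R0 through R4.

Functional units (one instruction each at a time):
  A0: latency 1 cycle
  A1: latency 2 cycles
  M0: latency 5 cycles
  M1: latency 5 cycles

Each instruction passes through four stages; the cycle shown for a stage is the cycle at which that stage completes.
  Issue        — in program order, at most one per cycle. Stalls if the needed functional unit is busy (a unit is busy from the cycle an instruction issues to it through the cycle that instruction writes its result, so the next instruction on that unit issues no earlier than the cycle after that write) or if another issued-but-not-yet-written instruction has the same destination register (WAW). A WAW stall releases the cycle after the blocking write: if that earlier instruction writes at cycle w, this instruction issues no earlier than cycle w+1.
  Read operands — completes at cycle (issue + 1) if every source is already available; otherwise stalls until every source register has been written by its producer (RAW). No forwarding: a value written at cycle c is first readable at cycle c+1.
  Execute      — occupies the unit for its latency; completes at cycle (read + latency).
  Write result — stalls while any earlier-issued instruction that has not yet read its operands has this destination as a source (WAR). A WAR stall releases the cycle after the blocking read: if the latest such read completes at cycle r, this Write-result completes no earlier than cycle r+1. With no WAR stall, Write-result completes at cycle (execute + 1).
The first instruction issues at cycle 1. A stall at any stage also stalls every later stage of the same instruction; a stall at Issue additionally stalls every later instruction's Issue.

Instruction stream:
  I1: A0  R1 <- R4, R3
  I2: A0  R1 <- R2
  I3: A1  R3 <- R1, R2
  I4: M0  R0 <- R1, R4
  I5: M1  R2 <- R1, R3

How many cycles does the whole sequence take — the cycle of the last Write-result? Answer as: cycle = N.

cycle = 19

  I1 | 1 | 2 | 3 | 4
  I2 | 5 | 6 | 7 | 8   struct: A0 busy until I1 writes@4
  I3 | 6 | 9 | 11 | 12   RAW R1: wait I2 write@8
  I4 | 7 | 9 | 14 | 15   RAW R1: wait I2 write@8
  I5 | 8 | 13 | 18 | 19   RAW R3: wait I3 write@12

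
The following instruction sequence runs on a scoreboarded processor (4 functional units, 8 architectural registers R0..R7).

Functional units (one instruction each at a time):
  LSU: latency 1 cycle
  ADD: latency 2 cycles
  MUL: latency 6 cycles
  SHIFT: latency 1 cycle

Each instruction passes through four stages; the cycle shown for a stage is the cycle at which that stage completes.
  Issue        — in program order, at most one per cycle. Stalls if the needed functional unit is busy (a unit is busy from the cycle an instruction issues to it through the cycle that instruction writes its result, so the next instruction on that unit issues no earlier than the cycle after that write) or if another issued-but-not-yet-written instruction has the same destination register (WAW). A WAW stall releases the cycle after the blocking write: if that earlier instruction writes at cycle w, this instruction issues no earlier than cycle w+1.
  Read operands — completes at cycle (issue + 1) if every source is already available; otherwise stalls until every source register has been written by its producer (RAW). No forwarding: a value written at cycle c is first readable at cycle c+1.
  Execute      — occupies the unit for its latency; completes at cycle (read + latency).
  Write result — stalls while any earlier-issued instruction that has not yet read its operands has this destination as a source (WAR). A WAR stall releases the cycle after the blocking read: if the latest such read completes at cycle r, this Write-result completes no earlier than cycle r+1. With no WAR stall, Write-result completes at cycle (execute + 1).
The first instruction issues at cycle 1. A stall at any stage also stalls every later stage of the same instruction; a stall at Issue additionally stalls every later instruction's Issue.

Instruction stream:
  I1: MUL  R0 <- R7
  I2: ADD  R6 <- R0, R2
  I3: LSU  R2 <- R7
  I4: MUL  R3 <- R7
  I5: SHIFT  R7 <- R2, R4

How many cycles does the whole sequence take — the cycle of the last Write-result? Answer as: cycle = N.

cycle = 18

I1: IS=1 RO=2 EX=8 WR=9
I2: IS=2 RO=10 EX=12 WR=13  [RAW R0: wait I1 write@9]
I3: IS=3 RO=4 EX=5 WR=11  [WAR R2: wait I2 read@10]
I4: IS=10 RO=11 EX=17 WR=18  [struct: MUL busy until I1 writes@9]
I5: IS=11 RO=12 EX=13 WR=14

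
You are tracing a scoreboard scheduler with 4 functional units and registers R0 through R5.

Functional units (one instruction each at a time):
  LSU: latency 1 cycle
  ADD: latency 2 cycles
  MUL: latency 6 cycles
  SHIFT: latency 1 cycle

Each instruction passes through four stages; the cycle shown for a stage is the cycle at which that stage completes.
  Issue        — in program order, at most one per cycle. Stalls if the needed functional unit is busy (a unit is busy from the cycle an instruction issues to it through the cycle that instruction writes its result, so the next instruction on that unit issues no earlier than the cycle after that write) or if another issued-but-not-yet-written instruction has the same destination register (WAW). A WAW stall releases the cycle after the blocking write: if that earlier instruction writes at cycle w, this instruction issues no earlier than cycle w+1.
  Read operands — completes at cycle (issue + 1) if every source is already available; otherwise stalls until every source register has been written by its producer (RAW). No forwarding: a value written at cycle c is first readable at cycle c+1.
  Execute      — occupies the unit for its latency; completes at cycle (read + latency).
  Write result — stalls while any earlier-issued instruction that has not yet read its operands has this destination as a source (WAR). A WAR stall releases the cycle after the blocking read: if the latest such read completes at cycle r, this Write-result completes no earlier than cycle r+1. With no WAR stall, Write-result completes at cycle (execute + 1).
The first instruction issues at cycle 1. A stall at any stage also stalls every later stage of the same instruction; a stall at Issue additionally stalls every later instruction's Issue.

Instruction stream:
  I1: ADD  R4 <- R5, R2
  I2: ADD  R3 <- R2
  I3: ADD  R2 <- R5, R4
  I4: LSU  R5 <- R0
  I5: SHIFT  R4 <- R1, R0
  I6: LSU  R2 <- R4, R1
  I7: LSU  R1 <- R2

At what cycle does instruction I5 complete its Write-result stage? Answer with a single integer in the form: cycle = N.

[1] issue I1 (ADD)
[2] I1 read-ops
[4] I1 finished on ADD
[5] I1→R4
[6] issue I2 (ADD)
[7] I2 read-ops
[9] I2 finished on ADD
[10] I2→R3
[11] issue I3 (ADD)
[12] I3 read-ops · issue I4 (LSU)
[13] I4 read-ops · issue I5 (SHIFT)
[14] I3 finished on ADD · I4 finished on LSU · I5 read-ops
[15] I3→R2 · I4→R5 · I5 finished on SHIFT
[16] I5→R4 · issue I6 (LSU)
[17] I6 read-ops
[18] I6 finished on LSU
[19] I6→R2
[20] issue I7 (LSU)
[21] I7 read-ops
[22] I7 finished on LSU
[23] I7→R1

cycle = 16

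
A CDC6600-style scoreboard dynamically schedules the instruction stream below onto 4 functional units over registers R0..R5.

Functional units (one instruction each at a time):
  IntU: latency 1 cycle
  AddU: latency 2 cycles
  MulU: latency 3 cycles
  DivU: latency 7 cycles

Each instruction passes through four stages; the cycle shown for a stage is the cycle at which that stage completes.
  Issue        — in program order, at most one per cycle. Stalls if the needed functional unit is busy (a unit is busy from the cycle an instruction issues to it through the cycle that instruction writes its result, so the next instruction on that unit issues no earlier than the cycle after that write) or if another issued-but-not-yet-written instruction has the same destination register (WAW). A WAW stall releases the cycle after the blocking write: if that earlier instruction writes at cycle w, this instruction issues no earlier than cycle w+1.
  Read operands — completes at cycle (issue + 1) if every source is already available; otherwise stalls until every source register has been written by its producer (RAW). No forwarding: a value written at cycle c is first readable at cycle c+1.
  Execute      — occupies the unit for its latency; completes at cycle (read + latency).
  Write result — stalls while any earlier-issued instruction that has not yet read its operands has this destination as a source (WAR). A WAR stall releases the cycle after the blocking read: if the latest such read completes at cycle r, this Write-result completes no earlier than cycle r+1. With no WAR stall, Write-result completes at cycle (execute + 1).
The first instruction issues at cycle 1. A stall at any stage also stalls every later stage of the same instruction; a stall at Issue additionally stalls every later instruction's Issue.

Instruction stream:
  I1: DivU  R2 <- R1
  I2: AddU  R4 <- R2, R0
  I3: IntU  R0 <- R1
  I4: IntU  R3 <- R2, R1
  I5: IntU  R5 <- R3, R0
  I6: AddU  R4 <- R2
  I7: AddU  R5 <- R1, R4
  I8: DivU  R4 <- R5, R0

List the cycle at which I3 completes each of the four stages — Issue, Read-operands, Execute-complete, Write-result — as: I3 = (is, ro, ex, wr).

I3 = (3, 4, 5, 12)

cycle 1: I1 dispatched to DivU
cycle 2: I1 operands ready | I2 dispatched to AddU
cycle 3: I3 dispatched to IntU
cycle 4: I3 operands ready
cycle 5: I3 complete
cycle 9: I1 complete
cycle 10: R2←I1
cycle 11: I2 operands ready
cycle 12: R0←I3
cycle 13: I2 complete | I4 dispatched to IntU
cycle 14: R4←I2 | I4 operands ready
cycle 15: I4 complete
cycle 16: R3←I4
cycle 17: I5 dispatched to IntU
cycle 18: I5 operands ready | I6 dispatched to AddU
cycle 19: I5 complete | I6 operands ready
cycle 20: R5←I5
cycle 21: I6 complete
cycle 22: R4←I6
cycle 23: I7 dispatched to AddU
cycle 24: I7 operands ready | I8 dispatched to DivU
cycle 26: I7 complete
cycle 27: R5←I7
cycle 28: I8 operands ready
cycle 35: I8 complete
cycle 36: R4←I8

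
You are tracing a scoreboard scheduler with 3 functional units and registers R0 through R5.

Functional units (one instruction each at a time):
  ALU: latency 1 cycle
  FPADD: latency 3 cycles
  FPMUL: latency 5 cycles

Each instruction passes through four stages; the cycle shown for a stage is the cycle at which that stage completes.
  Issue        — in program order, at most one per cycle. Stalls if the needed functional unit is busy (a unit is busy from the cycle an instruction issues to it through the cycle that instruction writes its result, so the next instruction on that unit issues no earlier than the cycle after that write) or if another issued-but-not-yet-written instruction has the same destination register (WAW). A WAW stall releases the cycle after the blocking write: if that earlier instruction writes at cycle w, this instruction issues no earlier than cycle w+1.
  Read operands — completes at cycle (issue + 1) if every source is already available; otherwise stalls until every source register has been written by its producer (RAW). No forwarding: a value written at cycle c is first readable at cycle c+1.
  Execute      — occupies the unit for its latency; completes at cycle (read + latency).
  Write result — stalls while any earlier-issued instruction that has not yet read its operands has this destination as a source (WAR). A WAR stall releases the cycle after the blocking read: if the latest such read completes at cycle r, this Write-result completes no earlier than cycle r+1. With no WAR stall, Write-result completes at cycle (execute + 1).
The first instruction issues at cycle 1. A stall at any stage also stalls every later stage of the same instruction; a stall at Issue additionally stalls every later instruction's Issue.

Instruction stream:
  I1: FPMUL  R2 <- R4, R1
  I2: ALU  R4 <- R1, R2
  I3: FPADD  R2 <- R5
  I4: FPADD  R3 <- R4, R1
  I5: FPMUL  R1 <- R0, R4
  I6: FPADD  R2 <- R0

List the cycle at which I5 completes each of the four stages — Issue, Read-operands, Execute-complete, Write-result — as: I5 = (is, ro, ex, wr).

[1] I1→FPMUL
[2] I1 RO; I2→ALU
[7] I1 EX
[8] I1 WR R2
[9] I2 RO; I3→FPADD
[10] I2 EX; I3 RO
[11] I2 WR R4
[13] I3 EX
[14] I3 WR R2
[15] I4→FPADD
[16] I4 RO; I5→FPMUL
[17] I5 RO
[19] I4 EX
[20] I4 WR R3
[21] I6→FPADD
[22] I5 EX; I6 RO
[23] I5 WR R1
[25] I6 EX
[26] I6 WR R2

I5 = (16, 17, 22, 23)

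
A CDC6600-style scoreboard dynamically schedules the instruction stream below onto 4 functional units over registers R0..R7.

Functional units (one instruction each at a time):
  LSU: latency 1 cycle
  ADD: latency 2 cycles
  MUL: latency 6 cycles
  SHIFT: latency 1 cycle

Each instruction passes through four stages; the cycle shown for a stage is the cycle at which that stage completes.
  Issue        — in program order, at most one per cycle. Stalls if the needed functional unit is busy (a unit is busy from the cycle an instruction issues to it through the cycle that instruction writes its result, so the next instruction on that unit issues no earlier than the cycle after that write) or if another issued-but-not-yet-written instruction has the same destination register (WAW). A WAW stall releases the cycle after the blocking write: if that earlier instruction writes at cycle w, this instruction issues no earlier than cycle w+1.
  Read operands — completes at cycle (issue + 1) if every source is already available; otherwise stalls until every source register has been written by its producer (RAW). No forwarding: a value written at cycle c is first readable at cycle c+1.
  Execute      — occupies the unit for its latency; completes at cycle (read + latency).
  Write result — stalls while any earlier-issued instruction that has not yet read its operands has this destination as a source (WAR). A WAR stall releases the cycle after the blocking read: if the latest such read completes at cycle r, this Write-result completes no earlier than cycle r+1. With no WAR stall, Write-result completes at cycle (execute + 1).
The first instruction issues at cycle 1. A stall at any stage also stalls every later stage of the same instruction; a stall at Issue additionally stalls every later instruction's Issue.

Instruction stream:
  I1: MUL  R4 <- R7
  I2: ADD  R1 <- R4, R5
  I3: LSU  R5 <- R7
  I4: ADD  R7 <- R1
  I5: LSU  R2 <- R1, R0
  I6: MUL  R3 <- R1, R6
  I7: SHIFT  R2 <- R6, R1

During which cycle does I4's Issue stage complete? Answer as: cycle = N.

cycle 1: I1 dispatched to MUL
cycle 2: I1 operands ready | I2 dispatched to ADD
cycle 3: I3 dispatched to LSU
cycle 4: I3 operands ready
cycle 5: I3 complete
cycle 8: I1 complete
cycle 9: R4←I1
cycle 10: I2 operands ready
cycle 11: R5←I3
cycle 12: I2 complete
cycle 13: R1←I2
cycle 14: I4 dispatched to ADD
cycle 15: I4 operands ready | I5 dispatched to LSU
cycle 16: I5 operands ready | I6 dispatched to MUL
cycle 17: I4 complete | I5 complete | I6 operands ready
cycle 18: R7←I4 | R2←I5
cycle 19: I7 dispatched to SHIFT
cycle 20: I7 operands ready
cycle 21: I7 complete
cycle 22: R2←I7
cycle 23: I6 complete
cycle 24: R3←I6

cycle = 14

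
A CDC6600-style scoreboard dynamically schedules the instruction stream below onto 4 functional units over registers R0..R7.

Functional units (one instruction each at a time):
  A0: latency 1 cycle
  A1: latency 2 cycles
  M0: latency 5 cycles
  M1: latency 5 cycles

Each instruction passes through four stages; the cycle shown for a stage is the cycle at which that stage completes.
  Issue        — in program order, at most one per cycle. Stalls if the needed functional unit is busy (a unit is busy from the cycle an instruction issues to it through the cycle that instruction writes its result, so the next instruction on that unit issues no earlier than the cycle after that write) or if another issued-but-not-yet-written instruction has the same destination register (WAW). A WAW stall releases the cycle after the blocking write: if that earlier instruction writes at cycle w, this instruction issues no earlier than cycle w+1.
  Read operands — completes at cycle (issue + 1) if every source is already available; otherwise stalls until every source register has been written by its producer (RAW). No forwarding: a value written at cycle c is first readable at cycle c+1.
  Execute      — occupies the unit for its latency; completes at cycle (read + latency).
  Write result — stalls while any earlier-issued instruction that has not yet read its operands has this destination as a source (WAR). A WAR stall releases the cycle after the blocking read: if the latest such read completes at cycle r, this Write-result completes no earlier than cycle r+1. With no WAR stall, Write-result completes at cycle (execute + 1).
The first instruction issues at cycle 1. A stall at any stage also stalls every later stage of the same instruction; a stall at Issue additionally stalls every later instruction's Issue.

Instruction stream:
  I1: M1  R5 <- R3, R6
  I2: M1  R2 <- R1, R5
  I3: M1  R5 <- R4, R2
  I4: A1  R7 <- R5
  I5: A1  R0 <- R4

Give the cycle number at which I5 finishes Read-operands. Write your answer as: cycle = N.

cycle = 30

I1 -> (1, 2, 7, 8)
I2 -> (9, 10, 15, 16)  // struct: M1 busy until I1 writes@8
I3 -> (17, 18, 23, 24)  // struct: M1 busy until I2 writes@16
I4 -> (18, 25, 27, 28)  // RAW R5: wait I3 write@24
I5 -> (29, 30, 32, 33)  // struct: A1 busy until I4 writes@28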